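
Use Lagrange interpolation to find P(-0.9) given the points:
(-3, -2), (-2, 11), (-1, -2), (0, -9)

Lagrange interpolation formula:
P(x) = Σ yᵢ × Lᵢ(x)
where Lᵢ(x) = Π_{j≠i} (x - xⱼ)/(xᵢ - xⱼ)

L_0(-0.9) = (-0.9 - (-2))/(-3 - (-2)) × (-0.9 - (-1))/(-3 - (-1)) × (-0.9 - 0)/(-3 - 0) = 0.016500
L_1(-0.9) = (-0.9 - (-3))/(-2 - (-3)) × (-0.9 - (-1))/(-2 - (-1)) × (-0.9 - 0)/(-2 - 0) = -0.094500
L_2(-0.9) = (-0.9 - (-3))/(-1 - (-3)) × (-0.9 - (-2))/(-1 - (-2)) × (-0.9 - 0)/(-1 - 0) = 1.039500
L_3(-0.9) = (-0.9 - (-3))/(0 - (-3)) × (-0.9 - (-2))/(0 - (-2)) × (-0.9 - (-1))/(0 - (-1)) = 0.038500

P(-0.9) = (-2)×L_0(-0.9) + 11×L_1(-0.9) + (-2)×L_2(-0.9) + (-9)×L_3(-0.9)
P(-0.9) = -3.498000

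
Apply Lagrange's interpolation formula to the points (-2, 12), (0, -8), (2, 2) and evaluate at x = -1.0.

Lagrange interpolation formula:
P(x) = Σ yᵢ × Lᵢ(x)
where Lᵢ(x) = Π_{j≠i} (x - xⱼ)/(xᵢ - xⱼ)

L_0(-1.0) = (-1.0 - 0)/(-2 - 0) × (-1.0 - 2)/(-2 - 2) = 0.375000
L_1(-1.0) = (-1.0 - (-2))/(0 - (-2)) × (-1.0 - 2)/(0 - 2) = 0.750000
L_2(-1.0) = (-1.0 - (-2))/(2 - (-2)) × (-1.0 - 0)/(2 - 0) = -0.125000

P(-1.0) = 12×L_0(-1.0) + (-8)×L_1(-1.0) + 2×L_2(-1.0)
P(-1.0) = -1.750000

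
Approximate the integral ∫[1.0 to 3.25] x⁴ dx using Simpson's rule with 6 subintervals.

f(x) = x⁴
a = 1.0, b = 3.25, n = 6
h = (b - a)/n = 0.375000

Simpson's rule: (h/3)[f(x₀) + 4f(x₁) + 2f(x₂) + ... + f(xₙ)]

x_0 = 1.0000, f(x_0) = 1.000000, coefficient = 1
x_1 = 1.3750, f(x_1) = 3.574463, coefficient = 4
x_2 = 1.7500, f(x_2) = 9.378906, coefficient = 2
x_3 = 2.1250, f(x_3) = 20.390869, coefficient = 4
x_4 = 2.5000, f(x_4) = 39.062500, coefficient = 2
x_5 = 2.8750, f(x_5) = 68.320557, coefficient = 4
x_6 = 3.2500, f(x_6) = 111.566406, coefficient = 1

I ≈ (0.375000/3) × 578.592773 = 72.324097
Exact value: 72.318164
Error: 0.005933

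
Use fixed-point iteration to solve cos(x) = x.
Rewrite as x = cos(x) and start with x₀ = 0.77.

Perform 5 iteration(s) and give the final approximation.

Equation: cos(x) = x
Fixed-point form: x = cos(x)
x₀ = 0.77

x_1 = g(0.770000) = 0.717911
x_2 = g(0.717911) = 0.753182
x_3 = g(0.753182) = 0.729516
x_4 = g(0.729516) = 0.745497
x_5 = g(0.745497) = 0.734751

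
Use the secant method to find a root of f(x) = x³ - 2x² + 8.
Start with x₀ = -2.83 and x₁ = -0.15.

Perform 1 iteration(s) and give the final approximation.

f(x) = x³ - 2x² + 8
x₀ = -2.83, x₁ = -0.15

Secant formula: x_{n+1} = x_n - f(x_n)(x_n - x_{n-1})/(f(x_n) - f(x_{n-1}))

Iteration 1:
  f(-2.830000) = -30.682987
  f(-0.150000) = 7.951625
  x_2 = -0.150000 - 7.951625×(-0.150000 - (-2.830000))/(7.951625 - (-30.682987))
       = -0.701587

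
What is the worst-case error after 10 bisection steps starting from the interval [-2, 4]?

Bisection error bound: |error| ≤ (b-a)/2^n
|error| ≤ (4 - (-2))/2^10 = 6/2^10
|error| ≤ 0.0058593750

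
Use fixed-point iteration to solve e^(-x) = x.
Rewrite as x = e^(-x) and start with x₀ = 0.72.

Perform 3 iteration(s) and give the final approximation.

Equation: e^(-x) = x
Fixed-point form: x = e^(-x)
x₀ = 0.72

x_1 = g(0.720000) = 0.486752
x_2 = g(0.486752) = 0.614619
x_3 = g(0.614619) = 0.540847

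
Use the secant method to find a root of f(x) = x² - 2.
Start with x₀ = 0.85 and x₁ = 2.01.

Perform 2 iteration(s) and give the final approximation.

f(x) = x² - 2
x₀ = 0.85, x₁ = 2.01

Secant formula: x_{n+1} = x_n - f(x_n)(x_n - x_{n-1})/(f(x_n) - f(x_{n-1}))

Iteration 1:
  f(0.850000) = -1.277500
  f(2.010000) = 2.040100
  x_2 = 2.010000 - 2.040100×(2.010000 - 0.850000)/(2.040100 - (-1.277500))
       = 1.296678
Iteration 2:
  f(2.010000) = 2.040100
  f(1.296678) = -0.318625
  x_3 = 1.296678 - (-0.318625)×(1.296678 - 2.010000)/(-0.318625 - 2.040100)
       = 1.393036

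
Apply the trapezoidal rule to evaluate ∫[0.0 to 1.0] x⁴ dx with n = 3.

f(x) = x⁴
a = 0.0, b = 1.0, n = 3
h = (b - a)/n = 0.333333

Trapezoidal rule: (h/2)[f(x₀) + 2f(x₁) + 2f(x₂) + ... + f(xₙ)]

x_0 = 0.0000, f(x_0) = 0.000000, coefficient = 1
x_1 = 0.3333, f(x_1) = 0.012346, coefficient = 2
x_2 = 0.6667, f(x_2) = 0.197531, coefficient = 2
x_3 = 1.0000, f(x_3) = 1.000000, coefficient = 1

I ≈ (0.333333/2) × 1.419753 = 0.236626
Exact value: 0.200000
Error: 0.036626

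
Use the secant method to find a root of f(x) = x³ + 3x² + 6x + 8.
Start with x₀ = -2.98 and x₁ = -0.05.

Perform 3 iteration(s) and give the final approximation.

f(x) = x³ + 3x² + 6x + 8
x₀ = -2.98, x₁ = -0.05

Secant formula: x_{n+1} = x_n - f(x_n)(x_n - x_{n-1})/(f(x_n) - f(x_{n-1}))

Iteration 1:
  f(-2.980000) = -9.702392
  f(-0.050000) = 7.707375
  x_2 = -0.050000 - 7.707375×(-0.050000 - (-2.980000))/(7.707375 - (-9.702392))
       = -1.347123
Iteration 2:
  f(-0.050000) = 7.707375
  f(-1.347123) = 2.916805
  x_3 = -1.347123 - 2.916805×(-1.347123 - (-0.050000))/(2.916805 - 7.707375)
       = -2.136894
Iteration 3:
  f(-1.347123) = 2.916805
  f(-2.136894) = -0.880150
  x_4 = -2.136894 - (-0.880150)×(-2.136894 - (-1.347123))/(-0.880150 - 2.916805)
       = -1.953822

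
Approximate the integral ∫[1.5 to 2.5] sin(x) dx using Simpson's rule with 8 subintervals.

f(x) = sin(x)
a = 1.5, b = 2.5, n = 8
h = (b - a)/n = 0.125000

Simpson's rule: (h/3)[f(x₀) + 4f(x₁) + 2f(x₂) + ... + f(xₙ)]

x_0 = 1.5000, f(x_0) = 0.997495, coefficient = 1
x_1 = 1.6250, f(x_1) = 0.998531, coefficient = 4
x_2 = 1.7500, f(x_2) = 0.983986, coefficient = 2
x_3 = 1.8750, f(x_3) = 0.954086, coefficient = 4
x_4 = 2.0000, f(x_4) = 0.909297, coefficient = 2
x_5 = 2.1250, f(x_5) = 0.850320, coefficient = 4
x_6 = 2.2500, f(x_6) = 0.778073, coefficient = 2
x_7 = 2.3750, f(x_7) = 0.693685, coefficient = 4
x_8 = 2.5000, f(x_8) = 0.598472, coefficient = 1

I ≈ (0.125000/3) × 20.925168 = 0.871882
Exact value: 0.871881
Error: 0.000001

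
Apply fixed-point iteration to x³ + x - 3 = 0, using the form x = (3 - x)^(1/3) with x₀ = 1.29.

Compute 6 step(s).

Equation: x³ + x - 3 = 0
Fixed-point form: x = (3 - x)^(1/3)
x₀ = 1.29

x_1 = g(1.290000) = 1.195819
x_2 = g(1.195819) = 1.217382
x_3 = g(1.217382) = 1.212512
x_4 = g(1.212512) = 1.213615
x_5 = g(1.213615) = 1.213366
x_6 = g(1.213366) = 1.213422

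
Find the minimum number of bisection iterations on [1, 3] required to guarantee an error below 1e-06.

We need (b-a)/2^n ≤ 1e-06
(3 - 1)/2^n ≤ 1e-06
2/2^n ≤ 1e-06
2^n ≥ 2000000
n ≥ log₂(2000000) = 20.93
n ≥ 21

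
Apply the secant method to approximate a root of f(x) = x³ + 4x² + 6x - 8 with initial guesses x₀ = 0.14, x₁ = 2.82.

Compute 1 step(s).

f(x) = x³ + 4x² + 6x - 8
x₀ = 0.14, x₁ = 2.82

Secant formula: x_{n+1} = x_n - f(x_n)(x_n - x_{n-1})/(f(x_n) - f(x_{n-1}))

Iteration 1:
  f(0.140000) = -7.078856
  f(2.820000) = 63.155368
  x_2 = 2.820000 - 63.155368×(2.820000 - 0.140000)/(63.155368 - (-7.078856))
       = 0.410115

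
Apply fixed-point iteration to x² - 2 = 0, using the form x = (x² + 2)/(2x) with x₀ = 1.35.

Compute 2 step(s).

Equation: x² - 2 = 0
Fixed-point form: x = (x² + 2)/(2x)
x₀ = 1.35

x_1 = g(1.350000) = 1.415741
x_2 = g(1.415741) = 1.414214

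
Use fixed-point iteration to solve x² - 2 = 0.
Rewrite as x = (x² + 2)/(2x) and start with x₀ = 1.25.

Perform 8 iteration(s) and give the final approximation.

Equation: x² - 2 = 0
Fixed-point form: x = (x² + 2)/(2x)
x₀ = 1.25

x_1 = g(1.250000) = 1.425000
x_2 = g(1.425000) = 1.414254
x_3 = g(1.414254) = 1.414214
x_4 = g(1.414214) = 1.414214
x_5 = g(1.414214) = 1.414214
x_6 = g(1.414214) = 1.414214
x_7 = g(1.414214) = 1.414214
x_8 = g(1.414214) = 1.414214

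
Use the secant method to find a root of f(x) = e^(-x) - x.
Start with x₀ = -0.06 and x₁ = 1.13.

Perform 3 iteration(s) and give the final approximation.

f(x) = e^(-x) - x
x₀ = -0.06, x₁ = 1.13

Secant formula: x_{n+1} = x_n - f(x_n)(x_n - x_{n-1})/(f(x_n) - f(x_{n-1}))

Iteration 1:
  f(-0.060000) = 1.121837
  f(1.130000) = -0.806967
  x_2 = 1.130000 - (-0.806967)×(1.130000 - (-0.060000))/(-0.806967 - 1.121837)
       = 0.632131
Iteration 2:
  f(1.130000) = -0.806967
  f(0.632131) = -0.100674
  x_3 = 0.632131 - (-0.100674)×(0.632131 - 1.130000)/(-0.100674 - (-0.806967))
       = 0.561166
Iteration 3:
  f(0.632131) = -0.100674
  f(0.561166) = 0.009377
  x_4 = 0.561166 - 0.009377×(0.561166 - 0.632131)/(0.009377 - (-0.100674))
       = 0.567213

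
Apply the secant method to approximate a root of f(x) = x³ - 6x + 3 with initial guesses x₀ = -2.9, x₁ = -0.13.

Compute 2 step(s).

f(x) = x³ - 6x + 3
x₀ = -2.9, x₁ = -0.13

Secant formula: x_{n+1} = x_n - f(x_n)(x_n - x_{n-1})/(f(x_n) - f(x_{n-1}))

Iteration 1:
  f(-2.900000) = -3.989000
  f(-0.130000) = 3.777803
  x_2 = -0.130000 - 3.777803×(-0.130000 - (-2.900000))/(3.777803 - (-3.989000))
       = -1.477339
Iteration 2:
  f(-0.130000) = 3.777803
  f(-1.477339) = 8.639697
  x_3 = -1.477339 - 8.639697×(-1.477339 - (-0.130000))/(8.639697 - 3.777803)
       = 0.916913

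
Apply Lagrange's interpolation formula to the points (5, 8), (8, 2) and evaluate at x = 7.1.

Lagrange interpolation formula:
P(x) = Σ yᵢ × Lᵢ(x)
where Lᵢ(x) = Π_{j≠i} (x - xⱼ)/(xᵢ - xⱼ)

L_0(7.1) = (7.1 - 8)/(5 - 8) = 0.300000
L_1(7.1) = (7.1 - 5)/(8 - 5) = 0.700000

P(7.1) = 8×L_0(7.1) + 2×L_1(7.1)
P(7.1) = 3.800000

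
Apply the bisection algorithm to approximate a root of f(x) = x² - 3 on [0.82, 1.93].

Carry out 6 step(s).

f(x) = x² - 3
Initial interval: [0.82, 1.93]

Iteration 1:
  c_1 = (0.820000 + 1.930000)/2 = 1.375000
  f(c_1) = f(1.375000) = -1.109375
  f(a) × f(c) ≥ 0, new interval: [1.375000, 1.930000]
Iteration 2:
  c_2 = (1.375000 + 1.930000)/2 = 1.652500
  f(c_2) = f(1.652500) = -0.269244
  f(a) × f(c) ≥ 0, new interval: [1.652500, 1.930000]
Iteration 3:
  c_3 = (1.652500 + 1.930000)/2 = 1.791250
  f(c_3) = f(1.791250) = 0.208577
  f(a) × f(c) < 0, new interval: [1.652500, 1.791250]
Iteration 4:
  c_4 = (1.652500 + 1.791250)/2 = 1.721875
  f(c_4) = f(1.721875) = -0.035146
  f(a) × f(c) ≥ 0, new interval: [1.721875, 1.791250]
Iteration 5:
  c_5 = (1.721875 + 1.791250)/2 = 1.756562
  f(c_5) = f(1.756562) = 0.085512
  f(a) × f(c) < 0, new interval: [1.721875, 1.756562]
Iteration 6:
  c_6 = (1.721875 + 1.756562)/2 = 1.739219
  f(c_6) = f(1.739219) = 0.024882
  f(a) × f(c) < 0, new interval: [1.721875, 1.739219]

After 6 iteration(s), the approximation is c_6 = 1.739219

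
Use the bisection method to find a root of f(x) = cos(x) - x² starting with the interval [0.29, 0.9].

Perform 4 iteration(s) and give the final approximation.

f(x) = cos(x) - x²
Initial interval: [0.29, 0.9]

Iteration 1:
  c_1 = (0.290000 + 0.900000)/2 = 0.595000
  f(c_1) = f(0.595000) = 0.474123
  f(a) × f(c) ≥ 0, new interval: [0.595000, 0.900000]
Iteration 2:
  c_2 = (0.595000 + 0.900000)/2 = 0.747500
  f(c_2) = f(0.747500) = 0.174634
  f(a) × f(c) ≥ 0, new interval: [0.747500, 0.900000]
Iteration 3:
  c_3 = (0.747500 + 0.900000)/2 = 0.823750
  f(c_3) = f(0.823750) = 0.000911
  f(a) × f(c) ≥ 0, new interval: [0.823750, 0.900000]
Iteration 4:
  c_4 = (0.823750 + 0.900000)/2 = 0.861875
  f(c_4) = f(0.861875) = -0.091813
  f(a) × f(c) < 0, new interval: [0.823750, 0.861875]

After 4 iteration(s), the approximation is c_4 = 0.861875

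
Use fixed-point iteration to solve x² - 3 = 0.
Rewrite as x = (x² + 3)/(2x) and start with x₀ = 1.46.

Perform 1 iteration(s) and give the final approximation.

Equation: x² - 3 = 0
Fixed-point form: x = (x² + 3)/(2x)
x₀ = 1.46

x_1 = g(1.460000) = 1.757397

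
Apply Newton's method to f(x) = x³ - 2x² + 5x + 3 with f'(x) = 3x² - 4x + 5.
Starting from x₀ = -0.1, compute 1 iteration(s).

f(x) = x³ - 2x² + 5x + 3
f'(x) = 3x² - 4x + 5
x₀ = -0.1

Newton-Raphson formula: x_{n+1} = x_n - f(x_n)/f'(x_n)

Iteration 1:
  f(-0.100000) = 2.479000
  f'(-0.100000) = 5.430000
  x_1 = -0.100000 - 2.479000/5.430000 = -0.556538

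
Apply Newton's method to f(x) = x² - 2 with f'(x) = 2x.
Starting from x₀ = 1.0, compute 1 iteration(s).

f(x) = x² - 2
f'(x) = 2x
x₀ = 1.0

Newton-Raphson formula: x_{n+1} = x_n - f(x_n)/f'(x_n)

Iteration 1:
  f(1.000000) = -1.000000
  f'(1.000000) = 2.000000
  x_1 = 1.000000 - (-1.000000)/2.000000 = 1.500000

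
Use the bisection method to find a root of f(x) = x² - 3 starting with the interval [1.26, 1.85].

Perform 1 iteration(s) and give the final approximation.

f(x) = x² - 3
Initial interval: [1.26, 1.85]

Iteration 1:
  c_1 = (1.260000 + 1.850000)/2 = 1.555000
  f(c_1) = f(1.555000) = -0.581975
  f(a) × f(c) ≥ 0, new interval: [1.555000, 1.850000]

After 1 iteration(s), the approximation is c_1 = 1.555000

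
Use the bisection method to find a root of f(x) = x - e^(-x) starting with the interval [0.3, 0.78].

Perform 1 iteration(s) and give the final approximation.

f(x) = x - e^(-x)
Initial interval: [0.3, 0.78]

Iteration 1:
  c_1 = (0.300000 + 0.780000)/2 = 0.540000
  f(c_1) = f(0.540000) = -0.042748
  f(a) × f(c) ≥ 0, new interval: [0.540000, 0.780000]

After 1 iteration(s), the approximation is c_1 = 0.540000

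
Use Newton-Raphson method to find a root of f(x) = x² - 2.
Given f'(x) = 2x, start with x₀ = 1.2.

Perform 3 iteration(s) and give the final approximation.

f(x) = x² - 2
f'(x) = 2x
x₀ = 1.2

Newton-Raphson formula: x_{n+1} = x_n - f(x_n)/f'(x_n)

Iteration 1:
  f(1.200000) = -0.560000
  f'(1.200000) = 2.400000
  x_1 = 1.200000 - (-0.560000)/2.400000 = 1.433333
Iteration 2:
  f(1.433333) = 0.054444
  f'(1.433333) = 2.866667
  x_2 = 1.433333 - 0.054444/2.866667 = 1.414341
Iteration 3:
  f(1.414341) = 0.000361
  f'(1.414341) = 2.828682
  x_3 = 1.414341 - 0.000361/2.828682 = 1.414214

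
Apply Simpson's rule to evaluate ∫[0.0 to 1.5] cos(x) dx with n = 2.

f(x) = cos(x)
a = 0.0, b = 1.5, n = 2
h = (b - a)/n = 0.750000

Simpson's rule: (h/3)[f(x₀) + 4f(x₁) + 2f(x₂) + ... + f(xₙ)]

x_0 = 0.0000, f(x_0) = 1.000000, coefficient = 1
x_1 = 0.7500, f(x_1) = 0.731689, coefficient = 4
x_2 = 1.5000, f(x_2) = 0.070737, coefficient = 1

I ≈ (0.750000/3) × 3.997493 = 0.999373
Exact value: 0.997495
Error: 0.001878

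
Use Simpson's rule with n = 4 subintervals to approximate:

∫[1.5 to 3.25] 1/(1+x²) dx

f(x) = 1/(1+x²)
a = 1.5, b = 3.25, n = 4
h = (b - a)/n = 0.437500

Simpson's rule: (h/3)[f(x₀) + 4f(x₁) + 2f(x₂) + ... + f(xₙ)]

x_0 = 1.5000, f(x_0) = 0.307692, coefficient = 1
x_1 = 1.9375, f(x_1) = 0.210353, coefficient = 4
x_2 = 2.3750, f(x_2) = 0.150588, coefficient = 2
x_3 = 2.8125, f(x_3) = 0.112231, coefficient = 4
x_4 = 3.2500, f(x_4) = 0.086486, coefficient = 1

I ≈ (0.437500/3) × 1.985694 = 0.289580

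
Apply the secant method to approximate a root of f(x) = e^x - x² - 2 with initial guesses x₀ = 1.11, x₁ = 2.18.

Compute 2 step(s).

f(x) = e^x - x² - 2
x₀ = 1.11, x₁ = 2.18

Secant formula: x_{n+1} = x_n - f(x_n)(x_n - x_{n-1})/(f(x_n) - f(x_{n-1}))

Iteration 1:
  f(1.110000) = -0.197742
  f(2.180000) = 2.093906
  x_2 = 2.180000 - 2.093906×(2.180000 - 1.110000)/(2.093906 - (-0.197742))
       = 1.202328
Iteration 2:
  f(2.180000) = 2.093906
  f(1.202328) = -0.117737
  x_3 = 1.202328 - (-0.117737)×(1.202328 - 2.180000)/(-0.117737 - 2.093906)
       = 1.254375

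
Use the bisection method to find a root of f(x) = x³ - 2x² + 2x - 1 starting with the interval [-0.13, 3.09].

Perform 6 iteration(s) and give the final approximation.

f(x) = x³ - 2x² + 2x - 1
Initial interval: [-0.13, 3.09]

Iteration 1:
  c_1 = (-0.130000 + 3.090000)/2 = 1.480000
  f(c_1) = f(1.480000) = 0.820992
  f(a) × f(c) < 0, new interval: [-0.130000, 1.480000]
Iteration 2:
  c_2 = (-0.130000 + 1.480000)/2 = 0.675000
  f(c_2) = f(0.675000) = -0.253703
  f(a) × f(c) ≥ 0, new interval: [0.675000, 1.480000]
Iteration 3:
  c_3 = (0.675000 + 1.480000)/2 = 1.077500
  f(c_3) = f(1.077500) = 0.083972
  f(a) × f(c) < 0, new interval: [0.675000, 1.077500]
Iteration 4:
  c_4 = (0.675000 + 1.077500)/2 = 0.876250
  f(c_4) = f(0.876250) = -0.110331
  f(a) × f(c) ≥ 0, new interval: [0.876250, 1.077500]
Iteration 5:
  c_5 = (0.876250 + 1.077500)/2 = 0.976875
  f(c_5) = f(0.976875) = -0.022603
  f(a) × f(c) ≥ 0, new interval: [0.976875, 1.077500]
Iteration 6:
  c_6 = (0.976875 + 1.077500)/2 = 1.027188
  f(c_6) = f(1.027188) = 0.027947
  f(a) × f(c) < 0, new interval: [0.976875, 1.027188]

After 6 iteration(s), the approximation is c_6 = 1.027188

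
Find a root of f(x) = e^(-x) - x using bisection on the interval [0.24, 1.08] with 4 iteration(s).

f(x) = e^(-x) - x
Initial interval: [0.24, 1.08]

Iteration 1:
  c_1 = (0.240000 + 1.080000)/2 = 0.660000
  f(c_1) = f(0.660000) = -0.143149
  f(a) × f(c) < 0, new interval: [0.240000, 0.660000]
Iteration 2:
  c_2 = (0.240000 + 0.660000)/2 = 0.450000
  f(c_2) = f(0.450000) = 0.187628
  f(a) × f(c) ≥ 0, new interval: [0.450000, 0.660000]
Iteration 3:
  c_3 = (0.450000 + 0.660000)/2 = 0.555000
  f(c_3) = f(0.555000) = 0.019072
  f(a) × f(c) ≥ 0, new interval: [0.555000, 0.660000]
Iteration 4:
  c_4 = (0.555000 + 0.660000)/2 = 0.607500
  f(c_4) = f(0.607500) = -0.062789
  f(a) × f(c) < 0, new interval: [0.555000, 0.607500]

After 4 iteration(s), the approximation is c_4 = 0.607500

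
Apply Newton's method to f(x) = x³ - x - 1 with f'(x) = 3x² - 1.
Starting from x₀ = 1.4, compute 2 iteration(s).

f(x) = x³ - x - 1
f'(x) = 3x² - 1
x₀ = 1.4

Newton-Raphson formula: x_{n+1} = x_n - f(x_n)/f'(x_n)

Iteration 1:
  f(1.400000) = 0.344000
  f'(1.400000) = 4.880000
  x_1 = 1.400000 - 0.344000/4.880000 = 1.329508
Iteration 2:
  f(1.329508) = 0.020520
  f'(1.329508) = 4.302776
  x_2 = 1.329508 - 0.020520/4.302776 = 1.324739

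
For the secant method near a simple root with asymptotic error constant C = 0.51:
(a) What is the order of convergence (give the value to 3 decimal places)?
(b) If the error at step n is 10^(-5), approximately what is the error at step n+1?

(a) Secant method has superlinear convergence with order φ = (1+√5)/2 ≈ 1.618.
    This means |e_{n+1}| ≈ C|e_n|^1.618.

(b) With |e_n| = 10^(-5) and C = 0.51:
    |e_{n+1}| ≈ 0.51 × (10^(-5))^1.618 = 0.51 × 10^(-8.09)

(a) ≈ 1.618 (golden ratio); (b) |e_{n+1}| ≈ 4.144e-09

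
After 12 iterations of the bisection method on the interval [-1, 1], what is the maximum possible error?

Bisection error bound: |error| ≤ (b-a)/2^n
|error| ≤ (1 - (-1))/2^12 = 2/2^12
|error| ≤ 0.0004882812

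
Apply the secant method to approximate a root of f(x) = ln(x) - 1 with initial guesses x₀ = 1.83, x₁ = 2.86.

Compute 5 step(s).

f(x) = ln(x) - 1
x₀ = 1.83, x₁ = 2.86

Secant formula: x_{n+1} = x_n - f(x_n)(x_n - x_{n-1})/(f(x_n) - f(x_{n-1}))

Iteration 1:
  f(1.830000) = -0.395684
  f(2.860000) = 0.050822
  x_2 = 2.860000 - 0.050822×(2.860000 - 1.830000)/(0.050822 - (-0.395684))
       = 2.742765
Iteration 2:
  f(2.860000) = 0.050822
  f(2.742765) = 0.008966
  x_3 = 2.742765 - 0.008966×(2.742765 - 2.860000)/(0.008966 - 0.050822)
       = 2.717650
Iteration 3:
  f(2.742765) = 0.008966
  f(2.717650) = -0.000232
  x_4 = 2.717650 - (-0.000232)×(2.717650 - 2.742765)/(-0.000232 - 0.008966)
       = 2.718285
Iteration 4:
  f(2.717650) = -0.000232
  f(2.718285) = 0.000001
  x_5 = 2.718285 - 0.000001×(2.718285 - 2.717650)/(0.000001 - (-0.000232))
       = 2.718282
Iteration 5:
  f(2.718285) = 0.000001
  f(2.718282) = 0.000000
  x_6 = 2.718282 - 0.000000×(2.718282 - 2.718285)/(0.000000 - 0.000001)
       = 2.718282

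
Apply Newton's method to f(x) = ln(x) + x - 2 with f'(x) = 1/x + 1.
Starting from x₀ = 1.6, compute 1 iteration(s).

f(x) = ln(x) + x - 2
f'(x) = 1/x + 1
x₀ = 1.6

Newton-Raphson formula: x_{n+1} = x_n - f(x_n)/f'(x_n)

Iteration 1:
  f(1.600000) = 0.070004
  f'(1.600000) = 1.625000
  x_1 = 1.600000 - 0.070004/1.625000 = 1.556921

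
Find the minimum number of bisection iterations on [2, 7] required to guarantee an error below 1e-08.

We need (b-a)/2^n ≤ 1e-08
(7 - 2)/2^n ≤ 1e-08
5/2^n ≤ 1e-08
2^n ≥ 500000000
n ≥ log₂(500000000) = 28.90
n ≥ 29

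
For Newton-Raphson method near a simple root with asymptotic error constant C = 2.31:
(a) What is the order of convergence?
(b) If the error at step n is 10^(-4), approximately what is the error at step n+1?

(a) Newton-Raphson has quadratic (order 2) convergence near simple roots.
    This means |e_{n+1}| ≈ C|e_n|².

(b) With |e_n| = 10^(-4) and C = 2.31:
    |e_{n+1}| ≈ 2.31 × (10^(-4))² = 2.31 × 10^(-8)

(a) 2 (quadratic); (b) |e_{n+1}| ≈ 2.310e-08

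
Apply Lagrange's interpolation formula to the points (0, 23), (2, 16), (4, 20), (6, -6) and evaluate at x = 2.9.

Lagrange interpolation formula:
P(x) = Σ yᵢ × Lᵢ(x)
where Lᵢ(x) = Π_{j≠i} (x - xⱼ)/(xᵢ - xⱼ)

L_0(2.9) = (2.9 - 2)/(0 - 2) × (2.9 - 4)/(0 - 4) × (2.9 - 6)/(0 - 6) = -0.063938
L_1(2.9) = (2.9 - 0)/(2 - 0) × (2.9 - 4)/(2 - 4) × (2.9 - 6)/(2 - 6) = 0.618062
L_2(2.9) = (2.9 - 0)/(4 - 0) × (2.9 - 2)/(4 - 2) × (2.9 - 6)/(4 - 6) = 0.505687
L_3(2.9) = (2.9 - 0)/(6 - 0) × (2.9 - 2)/(6 - 2) × (2.9 - 4)/(6 - 4) = -0.059812

P(2.9) = 23×L_0(2.9) + 16×L_1(2.9) + 20×L_2(2.9) + (-6)×L_3(2.9)
P(2.9) = 18.891063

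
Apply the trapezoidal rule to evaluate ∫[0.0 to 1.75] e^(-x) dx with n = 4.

f(x) = e^(-x)
a = 0.0, b = 1.75, n = 4
h = (b - a)/n = 0.437500

Trapezoidal rule: (h/2)[f(x₀) + 2f(x₁) + 2f(x₂) + ... + f(xₙ)]

x_0 = 0.0000, f(x_0) = 1.000000, coefficient = 1
x_1 = 0.4375, f(x_1) = 0.645649, coefficient = 2
x_2 = 0.8750, f(x_2) = 0.416862, coefficient = 2
x_3 = 1.3125, f(x_3) = 0.269146, coefficient = 2
x_4 = 1.7500, f(x_4) = 0.173774, coefficient = 1

I ≈ (0.437500/2) × 3.837088 = 0.839363
Exact value: 0.826226
Error: 0.013137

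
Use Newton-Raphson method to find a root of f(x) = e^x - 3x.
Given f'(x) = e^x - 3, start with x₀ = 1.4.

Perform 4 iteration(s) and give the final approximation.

f(x) = e^x - 3x
f'(x) = e^x - 3
x₀ = 1.4

Newton-Raphson formula: x_{n+1} = x_n - f(x_n)/f'(x_n)

Iteration 1:
  f(1.400000) = -0.144800
  f'(1.400000) = 1.055200
  x_1 = 1.400000 - (-0.144800)/1.055200 = 1.537225
Iteration 2:
  f(1.537225) = 0.039989
  f'(1.537225) = 1.651665
  x_2 = 1.537225 - 0.039989/1.651665 = 1.513014
Iteration 3:
  f(1.513014) = 0.001352
  f'(1.513014) = 1.540394
  x_3 = 1.513014 - 0.001352/1.540394 = 1.512136
Iteration 4:
  f(1.512136) = 0.000002
  f'(1.512136) = 1.536409
  x_4 = 1.512136 - 0.000002/1.536409 = 1.512135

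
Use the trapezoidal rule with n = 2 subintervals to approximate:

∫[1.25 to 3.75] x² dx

f(x) = x²
a = 1.25, b = 3.75, n = 2
h = (b - a)/n = 1.250000

Trapezoidal rule: (h/2)[f(x₀) + 2f(x₁) + 2f(x₂) + ... + f(xₙ)]

x_0 = 1.2500, f(x_0) = 1.562500, coefficient = 1
x_1 = 2.5000, f(x_1) = 6.250000, coefficient = 2
x_2 = 3.7500, f(x_2) = 14.062500, coefficient = 1

I ≈ (1.250000/2) × 28.125000 = 17.578125
Exact value: 16.927083
Error: 0.651042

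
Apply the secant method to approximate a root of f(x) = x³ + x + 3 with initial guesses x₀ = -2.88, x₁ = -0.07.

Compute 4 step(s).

f(x) = x³ + x + 3
x₀ = -2.88, x₁ = -0.07

Secant formula: x_{n+1} = x_n - f(x_n)(x_n - x_{n-1})/(f(x_n) - f(x_{n-1}))

Iteration 1:
  f(-2.880000) = -23.767872
  f(-0.070000) = 2.929657
  x_2 = -0.070000 - 2.929657×(-0.070000 - (-2.880000))/(2.929657 - (-23.767872))
       = -0.378356
Iteration 2:
  f(-0.070000) = 2.929657
  f(-0.378356) = 2.567481
  x_3 = -0.378356 - 2.567481×(-0.378356 - (-0.070000))/(2.567481 - 2.929657)
       = -2.564306
Iteration 3:
  f(-0.378356) = 2.567481
  f(-2.564306) = -16.426322
  x_4 = -2.564306 - (-16.426322)×(-2.564306 - (-0.378356))/(-16.426322 - 2.567481)
       = -0.673841
Iteration 4:
  f(-2.564306) = -16.426322
  f(-0.673841) = 2.020194
  x_5 = -0.673841 - 2.020194×(-0.673841 - (-2.564306))/(2.020194 - (-16.426322))
       = -0.880878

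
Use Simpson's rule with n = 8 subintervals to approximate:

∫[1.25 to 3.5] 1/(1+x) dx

f(x) = 1/(1+x)
a = 1.25, b = 3.5, n = 8
h = (b - a)/n = 0.281250

Simpson's rule: (h/3)[f(x₀) + 4f(x₁) + 2f(x₂) + ... + f(xₙ)]

x_0 = 1.2500, f(x_0) = 0.444444, coefficient = 1
x_1 = 1.5312, f(x_1) = 0.395062, coefficient = 4
x_2 = 1.8125, f(x_2) = 0.355556, coefficient = 2
x_3 = 2.0938, f(x_3) = 0.323232, coefficient = 4
x_4 = 2.3750, f(x_4) = 0.296296, coefficient = 2
x_5 = 2.6562, f(x_5) = 0.273504, coefficient = 4
x_6 = 2.9375, f(x_6) = 0.253968, coefficient = 2
x_7 = 3.2188, f(x_7) = 0.237037, coefficient = 4
x_8 = 3.5000, f(x_8) = 0.222222, coefficient = 1

I ≈ (0.281250/3) × 7.393648 = 0.693155
Exact value: 0.693147
Error: 0.000007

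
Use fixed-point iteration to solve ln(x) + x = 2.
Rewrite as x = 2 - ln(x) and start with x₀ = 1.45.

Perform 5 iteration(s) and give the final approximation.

Equation: ln(x) + x = 2
Fixed-point form: x = 2 - ln(x)
x₀ = 1.45

x_1 = g(1.450000) = 1.628436
x_2 = g(1.628436) = 1.512380
x_3 = g(1.512380) = 1.586316
x_4 = g(1.586316) = 1.538586
x_5 = g(1.538586) = 1.569136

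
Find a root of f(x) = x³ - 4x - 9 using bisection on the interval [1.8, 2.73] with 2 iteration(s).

f(x) = x³ - 4x - 9
Initial interval: [1.8, 2.73]

Iteration 1:
  c_1 = (1.800000 + 2.730000)/2 = 2.265000
  f(c_1) = f(2.265000) = -6.440040
  f(a) × f(c) ≥ 0, new interval: [2.265000, 2.730000]
Iteration 2:
  c_2 = (2.265000 + 2.730000)/2 = 2.497500
  f(c_2) = f(2.497500) = -3.411828
  f(a) × f(c) ≥ 0, new interval: [2.497500, 2.730000]

After 2 iteration(s), the approximation is c_2 = 2.497500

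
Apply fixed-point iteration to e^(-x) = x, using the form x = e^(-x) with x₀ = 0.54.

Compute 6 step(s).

Equation: e^(-x) = x
Fixed-point form: x = e^(-x)
x₀ = 0.54

x_1 = g(0.540000) = 0.582748
x_2 = g(0.582748) = 0.558362
x_3 = g(0.558362) = 0.572146
x_4 = g(0.572146) = 0.564313
x_5 = g(0.564313) = 0.568751
x_6 = g(0.568751) = 0.566232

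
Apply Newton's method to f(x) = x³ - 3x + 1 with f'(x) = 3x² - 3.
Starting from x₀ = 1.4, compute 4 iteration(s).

f(x) = x³ - 3x + 1
f'(x) = 3x² - 3
x₀ = 1.4

Newton-Raphson formula: x_{n+1} = x_n - f(x_n)/f'(x_n)

Iteration 1:
  f(1.400000) = -0.456000
  f'(1.400000) = 2.880000
  x_1 = 1.400000 - (-0.456000)/2.880000 = 1.558333
Iteration 2:
  f(1.558333) = 0.109261
  f'(1.558333) = 4.285208
  x_2 = 1.558333 - 0.109261/4.285208 = 1.532836
Iteration 3:
  f(1.532836) = 0.003023
  f'(1.532836) = 4.048759
  x_3 = 1.532836 - 0.003023/4.048759 = 1.532090
Iteration 4:
  f(1.532090) = 0.000003
  f'(1.532090) = 4.041895
  x_4 = 1.532090 - 0.000003/4.041895 = 1.532089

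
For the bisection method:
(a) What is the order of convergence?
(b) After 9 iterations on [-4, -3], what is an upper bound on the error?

(a) Bisection has linear (order 1) convergence; the error is halved each step.

(b) Error bound = (b-a)/2^n = (-3 - (-4))/2^{9}
    = 1/2^{9}

(a) 1 (linear); (b) error ≤ 1.95e-03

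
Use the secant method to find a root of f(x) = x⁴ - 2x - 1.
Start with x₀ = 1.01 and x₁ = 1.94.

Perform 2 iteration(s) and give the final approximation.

f(x) = x⁴ - 2x - 1
x₀ = 1.01, x₁ = 1.94

Secant formula: x_{n+1} = x_n - f(x_n)(x_n - x_{n-1})/(f(x_n) - f(x_{n-1}))

Iteration 1:
  f(1.010000) = -1.979396
  f(1.940000) = 9.284685
  x_2 = 1.940000 - 9.284685×(1.940000 - 1.010000)/(9.284685 - (-1.979396))
       = 1.173426
Iteration 2:
  f(1.940000) = 9.284685
  f(1.173426) = -1.450922
  x_3 = 1.173426 - (-1.450922)×(1.173426 - 1.940000)/(-1.450922 - 9.284685)
       = 1.277028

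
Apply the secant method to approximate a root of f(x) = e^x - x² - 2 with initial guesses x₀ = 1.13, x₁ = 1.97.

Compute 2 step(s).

f(x) = e^x - x² - 2
x₀ = 1.13, x₁ = 1.97

Secant formula: x_{n+1} = x_n - f(x_n)(x_n - x_{n-1})/(f(x_n) - f(x_{n-1}))

Iteration 1:
  f(1.130000) = -0.181243
  f(1.970000) = 1.289776
  x_2 = 1.970000 - 1.289776×(1.970000 - 1.130000)/(1.289776 - (-0.181243))
       = 1.233496
Iteration 2:
  f(1.970000) = 1.289776
  f(1.233496) = -0.088301
  x_3 = 1.233496 - (-0.088301)×(1.233496 - 1.970000)/(-0.088301 - 1.289776)
       = 1.280688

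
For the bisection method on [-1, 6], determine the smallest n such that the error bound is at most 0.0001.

We need (b-a)/2^n ≤ 0.0001
(6 - (-1))/2^n ≤ 0.0001
7/2^n ≤ 0.0001
2^n ≥ 70000
n ≥ log₂(70000) = 16.10
n ≥ 17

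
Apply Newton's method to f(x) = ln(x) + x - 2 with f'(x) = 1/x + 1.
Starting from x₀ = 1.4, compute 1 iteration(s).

f(x) = ln(x) + x - 2
f'(x) = 1/x + 1
x₀ = 1.4

Newton-Raphson formula: x_{n+1} = x_n - f(x_n)/f'(x_n)

Iteration 1:
  f(1.400000) = -0.263528
  f'(1.400000) = 1.714286
  x_1 = 1.400000 - (-0.263528)/1.714286 = 1.553725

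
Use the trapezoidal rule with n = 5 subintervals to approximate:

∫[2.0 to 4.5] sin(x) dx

f(x) = sin(x)
a = 2.0, b = 4.5, n = 5
h = (b - a)/n = 0.500000

Trapezoidal rule: (h/2)[f(x₀) + 2f(x₁) + 2f(x₂) + ... + f(xₙ)]

x_0 = 2.0000, f(x_0) = 0.909297, coefficient = 1
x_1 = 2.5000, f(x_1) = 0.598472, coefficient = 2
x_2 = 3.0000, f(x_2) = 0.141120, coefficient = 2
x_3 = 3.5000, f(x_3) = -0.350783, coefficient = 2
x_4 = 4.0000, f(x_4) = -0.756802, coefficient = 2
x_5 = 4.5000, f(x_5) = -0.977530, coefficient = 1

I ≈ (0.500000/2) × -0.804220 = -0.201055
Exact value: -0.205351
Error: 0.004296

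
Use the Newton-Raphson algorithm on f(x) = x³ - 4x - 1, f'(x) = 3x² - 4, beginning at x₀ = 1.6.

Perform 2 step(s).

f(x) = x³ - 4x - 1
f'(x) = 3x² - 4
x₀ = 1.6

Newton-Raphson formula: x_{n+1} = x_n - f(x_n)/f'(x_n)

Iteration 1:
  f(1.600000) = -3.304000
  f'(1.600000) = 3.680000
  x_1 = 1.600000 - (-3.304000)/3.680000 = 2.497826
Iteration 2:
  f(2.497826) = 4.592970
  f'(2.497826) = 14.717405
  x_2 = 2.497826 - 4.592970/14.717405 = 2.185749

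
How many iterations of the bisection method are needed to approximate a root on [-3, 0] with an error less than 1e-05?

We need (b-a)/2^n ≤ 1e-05
(0 - (-3))/2^n ≤ 1e-05
3/2^n ≤ 1e-05
2^n ≥ 300000
n ≥ log₂(300000) = 18.19
n ≥ 19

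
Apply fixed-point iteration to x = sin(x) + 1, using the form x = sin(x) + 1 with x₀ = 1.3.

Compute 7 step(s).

Equation: x = sin(x) + 1
Fixed-point form: x = sin(x) + 1
x₀ = 1.3

x_1 = g(1.300000) = 1.963558
x_2 = g(1.963558) = 1.923856
x_3 = g(1.923856) = 1.938319
x_4 = g(1.938319) = 1.933220
x_5 = g(1.933220) = 1.935040
x_6 = g(1.935040) = 1.934393
x_7 = g(1.934393) = 1.934624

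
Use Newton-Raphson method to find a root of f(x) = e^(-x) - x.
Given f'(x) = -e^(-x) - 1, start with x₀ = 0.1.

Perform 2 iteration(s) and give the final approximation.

f(x) = e^(-x) - x
f'(x) = -e^(-x) - 1
x₀ = 0.1

Newton-Raphson formula: x_{n+1} = x_n - f(x_n)/f'(x_n)

Iteration 1:
  f(0.100000) = 0.804837
  f'(0.100000) = -1.904837
  x_1 = 0.100000 - 0.804837/(-1.904837) = 0.522523
Iteration 2:
  f(0.522523) = 0.070500
  f'(0.522523) = -1.593023
  x_2 = 0.522523 - 0.070500/(-1.593023) = 0.566778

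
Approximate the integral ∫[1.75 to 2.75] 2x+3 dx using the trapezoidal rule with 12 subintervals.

f(x) = 2x+3
a = 1.75, b = 2.75, n = 12
h = (b - a)/n = 0.083333

Trapezoidal rule: (h/2)[f(x₀) + 2f(x₁) + 2f(x₂) + ... + f(xₙ)]

x_0 = 1.7500, f(x_0) = 6.500000, coefficient = 1
x_1 = 1.8333, f(x_1) = 6.666667, coefficient = 2
x_2 = 1.9167, f(x_2) = 6.833333, coefficient = 2
x_3 = 2.0000, f(x_3) = 7.000000, coefficient = 2
x_4 = 2.0833, f(x_4) = 7.166667, coefficient = 2
x_5 = 2.1667, f(x_5) = 7.333333, coefficient = 2
x_6 = 2.2500, f(x_6) = 7.500000, coefficient = 2
x_7 = 2.3333, f(x_7) = 7.666667, coefficient = 2
x_8 = 2.4167, f(x_8) = 7.833333, coefficient = 2
x_9 = 2.5000, f(x_9) = 8.000000, coefficient = 2
x_10 = 2.5833, f(x_10) = 8.166667, coefficient = 2
x_11 = 2.6667, f(x_11) = 8.333333, coefficient = 2
x_12 = 2.7500, f(x_12) = 8.500000, coefficient = 1

I ≈ (0.083333/2) × 180.000000 = 7.500000
Exact value: 7.500000
Error: 0.000000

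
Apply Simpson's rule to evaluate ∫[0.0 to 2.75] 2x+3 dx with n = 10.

f(x) = 2x+3
a = 0.0, b = 2.75, n = 10
h = (b - a)/n = 0.275000

Simpson's rule: (h/3)[f(x₀) + 4f(x₁) + 2f(x₂) + ... + f(xₙ)]

x_0 = 0.0000, f(x_0) = 3.000000, coefficient = 1
x_1 = 0.2750, f(x_1) = 3.550000, coefficient = 4
x_2 = 0.5500, f(x_2) = 4.100000, coefficient = 2
x_3 = 0.8250, f(x_3) = 4.650000, coefficient = 4
x_4 = 1.1000, f(x_4) = 5.200000, coefficient = 2
x_5 = 1.3750, f(x_5) = 5.750000, coefficient = 4
x_6 = 1.6500, f(x_6) = 6.300000, coefficient = 2
x_7 = 1.9250, f(x_7) = 6.850000, coefficient = 4
x_8 = 2.2000, f(x_8) = 7.400000, coefficient = 2
x_9 = 2.4750, f(x_9) = 7.950000, coefficient = 4
x_10 = 2.7500, f(x_10) = 8.500000, coefficient = 1

I ≈ (0.275000/3) × 172.500000 = 15.812500
Exact value: 15.812500
Error: 0.000000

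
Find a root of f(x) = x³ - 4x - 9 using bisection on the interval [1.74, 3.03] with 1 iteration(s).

f(x) = x³ - 4x - 9
Initial interval: [1.74, 3.03]

Iteration 1:
  c_1 = (1.740000 + 3.030000)/2 = 2.385000
  f(c_1) = f(2.385000) = -4.973583
  f(a) × f(c) ≥ 0, new interval: [2.385000, 3.030000]

After 1 iteration(s), the approximation is c_1 = 2.385000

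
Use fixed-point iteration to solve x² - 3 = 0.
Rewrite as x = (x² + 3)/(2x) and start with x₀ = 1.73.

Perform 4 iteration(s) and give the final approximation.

Equation: x² - 3 = 0
Fixed-point form: x = (x² + 3)/(2x)
x₀ = 1.73

x_1 = g(1.730000) = 1.732052
x_2 = g(1.732052) = 1.732051
x_3 = g(1.732051) = 1.732051
x_4 = g(1.732051) = 1.732051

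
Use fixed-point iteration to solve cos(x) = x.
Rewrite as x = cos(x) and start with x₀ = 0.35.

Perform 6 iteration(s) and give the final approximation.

Equation: cos(x) = x
Fixed-point form: x = cos(x)
x₀ = 0.35

x_1 = g(0.350000) = 0.939373
x_2 = g(0.939373) = 0.590294
x_3 = g(0.590294) = 0.830777
x_4 = g(0.830777) = 0.674302
x_5 = g(0.674302) = 0.781143
x_6 = g(0.781143) = 0.710109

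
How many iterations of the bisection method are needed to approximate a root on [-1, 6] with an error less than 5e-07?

We need (b-a)/2^n ≤ 5e-07
(6 - (-1))/2^n ≤ 5e-07
7/2^n ≤ 5e-07
2^n ≥ 14000000
n ≥ log₂(14000000) = 23.74
n ≥ 24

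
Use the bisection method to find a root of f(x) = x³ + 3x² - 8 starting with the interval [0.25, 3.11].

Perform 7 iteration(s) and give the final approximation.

f(x) = x³ + 3x² - 8
Initial interval: [0.25, 3.11]

Iteration 1:
  c_1 = (0.250000 + 3.110000)/2 = 1.680000
  f(c_1) = f(1.680000) = 5.208832
  f(a) × f(c) < 0, new interval: [0.250000, 1.680000]
Iteration 2:
  c_2 = (0.250000 + 1.680000)/2 = 0.965000
  f(c_2) = f(0.965000) = -4.307693
  f(a) × f(c) ≥ 0, new interval: [0.965000, 1.680000]
Iteration 3:
  c_3 = (0.965000 + 1.680000)/2 = 1.322500
  f(c_3) = f(1.322500) = -0.439920
  f(a) × f(c) ≥ 0, new interval: [1.322500, 1.680000]
Iteration 4:
  c_4 = (1.322500 + 1.680000)/2 = 1.501250
  f(c_4) = f(1.501250) = 2.144699
  f(a) × f(c) < 0, new interval: [1.322500, 1.501250]
Iteration 5:
  c_5 = (1.322500 + 1.501250)/2 = 1.411875
  f(c_5) = f(1.411875) = 0.794592
  f(a) × f(c) < 0, new interval: [1.322500, 1.411875]
Iteration 6:
  c_6 = (1.322500 + 1.411875)/2 = 1.367188
  f(c_6) = f(1.367188) = 0.163154
  f(a) × f(c) < 0, new interval: [1.322500, 1.367188]
Iteration 7:
  c_7 = (1.322500 + 1.367188)/2 = 1.344844
  f(c_7) = f(1.344844) = -0.141895
  f(a) × f(c) ≥ 0, new interval: [1.344844, 1.367188]

After 7 iteration(s), the approximation is c_7 = 1.344844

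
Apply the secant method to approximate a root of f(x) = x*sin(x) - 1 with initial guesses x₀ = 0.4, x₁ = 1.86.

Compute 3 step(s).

f(x) = x*sin(x) - 1
x₀ = 0.4, x₁ = 1.86

Secant formula: x_{n+1} = x_n - f(x_n)(x_n - x_{n-1})/(f(x_n) - f(x_{n-1}))

Iteration 1:
  f(0.400000) = -0.844233
  f(1.860000) = 0.782757
  x_2 = 1.860000 - 0.782757×(1.860000 - 0.400000)/(0.782757 - (-0.844233))
       = 1.157583
Iteration 2:
  f(1.860000) = 0.782757
  f(1.157583) = 0.060156
  x_3 = 1.157583 - 0.060156×(1.157583 - 1.860000)/(0.060156 - 0.782757)
       = 1.099108
Iteration 3:
  f(1.157583) = 0.060156
  f(1.099108) = -0.020912
  x_4 = 1.099108 - (-0.020912)×(1.099108 - 1.157583)/(-0.020912 - 0.060156)
       = 1.114192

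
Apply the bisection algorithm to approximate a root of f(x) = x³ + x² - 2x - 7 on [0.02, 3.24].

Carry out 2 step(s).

f(x) = x³ + x² - 2x - 7
Initial interval: [0.02, 3.24]

Iteration 1:
  c_1 = (0.020000 + 3.240000)/2 = 1.630000
  f(c_1) = f(1.630000) = -3.272353
  f(a) × f(c) ≥ 0, new interval: [1.630000, 3.240000]
Iteration 2:
  c_2 = (1.630000 + 3.240000)/2 = 2.435000
  f(c_2) = f(2.435000) = 8.496888
  f(a) × f(c) < 0, new interval: [1.630000, 2.435000]

After 2 iteration(s), the approximation is c_2 = 2.435000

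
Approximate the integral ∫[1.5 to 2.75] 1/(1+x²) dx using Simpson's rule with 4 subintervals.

f(x) = 1/(1+x²)
a = 1.5, b = 2.75, n = 4
h = (b - a)/n = 0.312500

Simpson's rule: (h/3)[f(x₀) + 4f(x₁) + 2f(x₂) + ... + f(xₙ)]

x_0 = 1.5000, f(x_0) = 0.307692, coefficient = 1
x_1 = 1.8125, f(x_1) = 0.233364, coefficient = 4
x_2 = 2.1250, f(x_2) = 0.181303, coefficient = 2
x_3 = 2.4375, f(x_3) = 0.144063, coefficient = 4
x_4 = 2.7500, f(x_4) = 0.116788, coefficient = 1

I ≈ (0.312500/3) × 2.296794 = 0.239249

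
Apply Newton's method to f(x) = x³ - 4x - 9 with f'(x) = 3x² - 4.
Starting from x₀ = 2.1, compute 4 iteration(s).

f(x) = x³ - 4x - 9
f'(x) = 3x² - 4
x₀ = 2.1

Newton-Raphson formula: x_{n+1} = x_n - f(x_n)/f'(x_n)

Iteration 1:
  f(2.100000) = -8.139000
  f'(2.100000) = 9.230000
  x_1 = 2.100000 - (-8.139000)/9.230000 = 2.981798
Iteration 2:
  f(2.981798) = 5.584341
  f'(2.981798) = 22.673367
  x_2 = 2.981798 - 5.584341/22.673367 = 2.735503
Iteration 3:
  f(2.735503) = 0.527699
  f'(2.735503) = 18.448935
  x_3 = 2.735503 - 0.527699/18.448935 = 2.706900
Iteration 4:
  f(2.706900) = 0.006691
  f'(2.706900) = 17.981924
  x_4 = 2.706900 - 0.006691/17.981924 = 2.706528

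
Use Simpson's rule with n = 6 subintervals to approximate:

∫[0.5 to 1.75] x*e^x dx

f(x) = x*e^x
a = 0.5, b = 1.75, n = 6
h = (b - a)/n = 0.208333

Simpson's rule: (h/3)[f(x₀) + 4f(x₁) + 2f(x₂) + ... + f(xₙ)]

x_0 = 0.5000, f(x_0) = 0.824361, coefficient = 1
x_1 = 0.7083, f(x_1) = 1.438345, coefficient = 4
x_2 = 0.9167, f(x_2) = 2.292528, coefficient = 2
x_3 = 1.1250, f(x_3) = 3.465244, coefficient = 4
x_4 = 1.3333, f(x_4) = 5.058224, coefficient = 2
x_5 = 1.5417, f(x_5) = 7.203239, coefficient = 4
x_6 = 1.7500, f(x_6) = 10.070555, coefficient = 1

I ≈ (0.208333/3) × 74.023729 = 5.140537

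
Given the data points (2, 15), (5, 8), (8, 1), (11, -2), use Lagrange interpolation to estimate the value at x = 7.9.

Lagrange interpolation formula:
P(x) = Σ yᵢ × Lᵢ(x)
where Lᵢ(x) = Π_{j≠i} (x - xⱼ)/(xᵢ - xⱼ)

L_0(7.9) = (7.9 - 5)/(2 - 5) × (7.9 - 8)/(2 - 8) × (7.9 - 11)/(2 - 11) = -0.005549
L_1(7.9) = (7.9 - 2)/(5 - 2) × (7.9 - 8)/(5 - 8) × (7.9 - 11)/(5 - 11) = 0.033870
L_2(7.9) = (7.9 - 2)/(8 - 2) × (7.9 - 5)/(8 - 5) × (7.9 - 11)/(8 - 11) = 0.982241
L_3(7.9) = (7.9 - 2)/(11 - 2) × (7.9 - 5)/(11 - 5) × (7.9 - 8)/(11 - 8) = -0.010562

P(7.9) = 15×L_0(7.9) + 8×L_1(7.9) + 1×L_2(7.9) + (-2)×L_3(7.9)
P(7.9) = 1.191086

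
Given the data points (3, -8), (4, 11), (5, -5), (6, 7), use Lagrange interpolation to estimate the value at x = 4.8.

Lagrange interpolation formula:
P(x) = Σ yᵢ × Lᵢ(x)
where Lᵢ(x) = Π_{j≠i} (x - xⱼ)/(xᵢ - xⱼ)

L_0(4.8) = (4.8 - 4)/(3 - 4) × (4.8 - 5)/(3 - 5) × (4.8 - 6)/(3 - 6) = -0.032000
L_1(4.8) = (4.8 - 3)/(4 - 3) × (4.8 - 5)/(4 - 5) × (4.8 - 6)/(4 - 6) = 0.216000
L_2(4.8) = (4.8 - 3)/(5 - 3) × (4.8 - 4)/(5 - 4) × (4.8 - 6)/(5 - 6) = 0.864000
L_3(4.8) = (4.8 - 3)/(6 - 3) × (4.8 - 4)/(6 - 4) × (4.8 - 5)/(6 - 5) = -0.048000

P(4.8) = (-8)×L_0(4.8) + 11×L_1(4.8) + (-5)×L_2(4.8) + 7×L_3(4.8)
P(4.8) = -2.024000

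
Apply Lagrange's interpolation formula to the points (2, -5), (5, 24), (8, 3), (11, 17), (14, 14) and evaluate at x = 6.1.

Lagrange interpolation formula:
P(x) = Σ yᵢ × Lᵢ(x)
where Lᵢ(x) = Π_{j≠i} (x - xⱼ)/(xᵢ - xⱼ)

L_0(6.1) = (6.1 - 5)/(2 - 5) × (6.1 - 8)/(2 - 8) × (6.1 - 11)/(2 - 11) × (6.1 - 14)/(2 - 14) = -0.041617
L_1(6.1) = (6.1 - 2)/(5 - 2) × (6.1 - 8)/(5 - 8) × (6.1 - 11)/(5 - 11) × (6.1 - 14)/(5 - 14) = 0.620475
L_2(6.1) = (6.1 - 2)/(8 - 2) × (6.1 - 5)/(8 - 5) × (6.1 - 11)/(8 - 11) × (6.1 - 14)/(8 - 14) = 0.538834
L_3(6.1) = (6.1 - 2)/(11 - 2) × (6.1 - 5)/(11 - 5) × (6.1 - 8)/(11 - 8) × (6.1 - 14)/(11 - 14) = -0.139290
L_4(6.1) = (6.1 - 2)/(14 - 2) × (6.1 - 5)/(14 - 5) × (6.1 - 8)/(14 - 8) × (6.1 - 11)/(14 - 11) = 0.021599

P(6.1) = (-5)×L_0(6.1) + 24×L_1(6.1) + 3×L_2(6.1) + 17×L_3(6.1) + 14×L_4(6.1)
P(6.1) = 14.650437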